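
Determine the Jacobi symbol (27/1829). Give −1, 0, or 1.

Reciprocity: 27 ≡ 3 and 1829 ≡ 1 (mod 4), so (27/1829) = +(1829/27).
Reduce top mod 27: now compute (20/27).
Pull out 2^2: since 27 ≡ 3 (mod 8), (2/27) = -1, so (2/27)^2 = +1.
Reciprocity: 5 ≡ 1 and 27 ≡ 3 (mod 4), so (5/27) = +(27/5).
Reduce top mod 5: now compute (2/5).
Pull out 2: since 5 ≡ 5 (mod 8), (2/5) = -1.
Reached (1/5) = 1. Collecting the sign flips along the way, the symbol is -1.

-1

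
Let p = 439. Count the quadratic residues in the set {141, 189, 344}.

(141/439) = +1 → QR.
(189/439) = -1 → non-residue.
(344/439) = -1 → non-residue.
Total quadratic residues among the 3: 1.

1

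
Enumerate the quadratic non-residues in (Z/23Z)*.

5, 7, 10, 11, 14, 15, 17, 19, 20, 21, 22

Square k = 1,…,11 (k and 23−k give the same square):
1²=1, 2²=4, 3²=9, 4²=16, 5²≡2, 6²≡13, 7²≡3, 8²≡18, 9²≡12, 10²≡8, 11²≡6 (mod 23).
The residues are {1, 2, 3, 4, 6, 8, 9, 12, 13, 16, 18}; the non-residues are the remaining 11 nonzero classes.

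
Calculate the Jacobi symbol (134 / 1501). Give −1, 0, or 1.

Pull out 2: since 1501 ≡ 5 (mod 8), (2/1501) = -1.
Reciprocity: 67 ≡ 3 and 1501 ≡ 1 (mod 4), so (67/1501) = +(1501/67).
Reduce top mod 67: now compute (27/67).
Reciprocity: 27 ≡ 3 and 67 ≡ 3 (mod 4), so (27/67) = −(67/27).
Reduce top mod 27: now compute (13/27).
Reciprocity: 13 ≡ 1 and 27 ≡ 3 (mod 4), so (13/27) = +(27/13).
Reduce top mod 13: now compute (1/13).
Reached (1/13) = 1. Collecting the sign flips along the way, the symbol is +1.

1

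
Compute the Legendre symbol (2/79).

1

Euler's criterion: (2/79) ≡ 2^39 (mod 79).
2^2 ≡ 4 (mod 79)
2^4 ≡ 16 (mod 79)
2^8 ≡ 19 (mod 79)
2^16 ≡ 45 (mod 79)
2^32 ≡ 50 (mod 79)
2^39 = 2^(32+4+2+1) ≡ 1 (mod 79).
Result is 1, so (2/79) = 1.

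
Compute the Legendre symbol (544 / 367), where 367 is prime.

-1

Euler's criterion: (544/367) ≡ 177^183 (mod 367).
177^2 ≡ 134 (mod 367)
177^4 ≡ 340 (mod 367)
177^8 ≡ 362 (mod 367)
177^16 ≡ 25 (mod 367)
177^32 ≡ 258 (mod 367)
177^64 ≡ 137 (mod 367)
177^128 ≡ 52 (mod 367)
177^183 = 177^(128+32+16+4+2+1) ≡ 366 (mod 367).
Result is 366 ≡ −1, so (544/367) = −1.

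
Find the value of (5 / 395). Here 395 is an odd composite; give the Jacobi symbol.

0

Reciprocity: 5 ≡ 1 and 395 ≡ 3 (mod 4), so (5/395) = +(395/5).
Reduce top mod 5: now compute (0/5).
Top reduces to 0: gcd > 1, so the symbol is 0.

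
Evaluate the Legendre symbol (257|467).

-1

Reciprocity: 257 ≡ 1 and 467 ≡ 3 (mod 4), so (257/467) = +(467/257).
Reduce top mod 257: now compute (210/257).
Pull out 2: since 257 ≡ 1 (mod 8), (2/257) = +1.
Reciprocity: 105 ≡ 1 and 257 ≡ 1 (mod 4), so (105/257) = +(257/105).
Reduce top mod 105: now compute (47/105).
Reciprocity: 47 ≡ 3 and 105 ≡ 1 (mod 4), so (47/105) = +(105/47).
Reduce top mod 47: now compute (11/47).
Reciprocity: 11 ≡ 3 and 47 ≡ 3 (mod 4), so (11/47) = −(47/11).
Reduce top mod 11: now compute (3/11).
Reciprocity: 3 ≡ 3 and 11 ≡ 3 (mod 4), so (3/11) = −(11/3).
Reduce top mod 3: now compute (2/3).
Pull out 2: since 3 ≡ 3 (mod 8), (2/3) = -1.
Reached (1/3) = 1. Collecting the sign flips along the way, the symbol is -1.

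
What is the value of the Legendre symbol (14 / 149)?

-1

Pull out 2: since 149 ≡ 5 (mod 8), (2/149) = -1.
Reciprocity: 7 ≡ 3 and 149 ≡ 1 (mod 4), so (7/149) = +(149/7).
Reduce top mod 7: now compute (2/7).
Pull out 2: since 7 ≡ 7 (mod 8), (2/7) = +1.
Reached (1/7) = 1. Collecting the sign flips along the way, the symbol is -1.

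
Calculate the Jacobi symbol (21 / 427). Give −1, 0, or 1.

0

Reciprocity: 21 ≡ 1 and 427 ≡ 3 (mod 4), so (21/427) = +(427/21).
Reduce top mod 21: now compute (7/21).
Reciprocity: 7 ≡ 3 and 21 ≡ 1 (mod 4), so (7/21) = +(21/7).
Reduce top mod 7: now compute (0/7).
Top reduces to 0: gcd > 1, so the symbol is 0.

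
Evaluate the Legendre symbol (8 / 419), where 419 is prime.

Pull out 2^3: since 419 ≡ 3 (mod 8), (2/419) = -1, so (2/419)^3 = -1.
Reached (1/419) = 1. Collecting the sign flips along the way, the symbol is -1.

-1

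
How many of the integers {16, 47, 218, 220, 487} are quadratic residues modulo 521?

3

(16/521) = +1 → QR.
(47/521) = +1 → QR.
(218/521) = -1 → non-residue.
(220/521) = +1 → QR.
(487/521) = -1 → non-residue.
Total quadratic residues among the 5: 3.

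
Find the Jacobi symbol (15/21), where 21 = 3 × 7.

Reciprocity: 15 ≡ 3 and 21 ≡ 1 (mod 4), so (15/21) = +(21/15).
Reduce top mod 15: now compute (6/15).
Pull out 2: since 15 ≡ 7 (mod 8), (2/15) = +1.
Reciprocity: 3 ≡ 3 and 15 ≡ 3 (mod 4), so (3/15) = −(15/3).
Reduce top mod 3: now compute (0/3).
Top reduces to 0: gcd > 1, so the symbol is 0.

0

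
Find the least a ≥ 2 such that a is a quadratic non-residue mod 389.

(2/389) = −1, so 2 is the smallest positive non-residue mod 389.

2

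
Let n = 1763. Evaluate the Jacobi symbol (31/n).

1

Reciprocity: 31 ≡ 3 and 1763 ≡ 3 (mod 4), so (31/1763) = −(1763/31).
Reduce top mod 31: now compute (27/31).
Reciprocity: 27 ≡ 3 and 31 ≡ 3 (mod 4), so (27/31) = −(31/27).
Reduce top mod 27: now compute (4/27).
Pull out 2^2: since 27 ≡ 3 (mod 8), (2/27) = -1, so (2/27)^2 = +1.
Reached (1/27) = 1. Collecting the sign flips along the way, the symbol is +1.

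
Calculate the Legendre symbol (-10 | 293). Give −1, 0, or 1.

Euler's criterion: (-10/293) ≡ 283^146 (mod 293).
283^2 ≡ 100 (mod 293)
283^4 ≡ 38 (mod 293)
283^8 ≡ 272 (mod 293)
283^16 ≡ 148 (mod 293)
283^32 ≡ 222 (mod 293)
283^64 ≡ 60 (mod 293)
283^128 ≡ 84 (mod 293)
283^146 = 283^(128+16+2) ≡ 1 (mod 293).
Result is 1, so (-10/293) = 1.

1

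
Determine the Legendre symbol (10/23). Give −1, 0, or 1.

Pull out 2: since 23 ≡ 7 (mod 8), (2/23) = +1.
Reciprocity: 5 ≡ 1 and 23 ≡ 3 (mod 4), so (5/23) = +(23/5).
Reduce top mod 5: now compute (3/5).
Reciprocity: 3 ≡ 3 and 5 ≡ 1 (mod 4), so (3/5) = +(5/3).
Reduce top mod 3: now compute (2/3).
Pull out 2: since 3 ≡ 3 (mod 8), (2/3) = -1.
Reached (1/3) = 1. Collecting the sign flips along the way, the symbol is -1.

-1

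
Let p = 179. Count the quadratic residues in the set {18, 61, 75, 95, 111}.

(18/179) = -1 → non-residue.
(61/179) = +1 → QR.
(75/179) = +1 → QR.
(95/179) = +1 → QR.
(111/179) = -1 → non-residue.
Total quadratic residues among the 5: 3.

3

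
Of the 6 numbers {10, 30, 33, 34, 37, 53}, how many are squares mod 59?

(10/59) = -1 → non-residue.
(30/59) = -1 → non-residue.
(33/59) = -1 → non-residue.
(34/59) = -1 → non-residue.
(37/59) = -1 → non-residue.
(53/59) = +1 → QR.
Total quadratic residues among the 6: 1.

1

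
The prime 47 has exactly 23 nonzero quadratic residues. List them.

Square k = 1,…,23 (k and 47−k give the same square):
1²=1, 2²=4, 3²=9, 4²=16, 5²=25, 6²=36, 7²≡2, 8²≡17, 9²≡34, 10²≡6, 11²≡27, 12²≡3, 13²≡28, 14²≡8, 15²≡37, 16²≡21, 17²≡7, 18²≡42, 19²≡32, 20²≡24, 21²≡18, 22²≡14, 23²≡12 (mod 47).
So the quadratic residues mod 47 are {1, 2, 3, 4, 6, 7, 8, 9, 12, 14, 16, 17, 18, 21, 24, 25, 27, 28, 32, 34, 36, 37, 42}.

1,2,3,4,6,7,8,9,12,14,16,17,18,21,24,25,27,28,32,34,36,37,42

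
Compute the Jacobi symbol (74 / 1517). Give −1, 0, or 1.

0

Pull out 2: since 1517 ≡ 5 (mod 8), (2/1517) = -1.
Reciprocity: 37 ≡ 1 and 1517 ≡ 1 (mod 4), so (37/1517) = +(1517/37).
Reduce top mod 37: now compute (0/37).
Top reduces to 0: gcd > 1, so the symbol is 0.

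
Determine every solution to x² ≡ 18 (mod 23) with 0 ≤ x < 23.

8, 15

Since 23 ≡ 3 (mod 4), a square root of 18 is 18^((23+1)/4) = 18^6 mod 23.
Repeated squaring: 18^2≡2, 18^4≡4 (mod 23).
18^6 = 18^(4+2) ≡ 8 (mod 23).
Check: 8² = 64 ≡ 18 (mod 23). The two roots are 8 and 15.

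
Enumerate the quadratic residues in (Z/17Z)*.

1,2,4,8,9,13,15,16

Square k = 1,…,8 (k and 17−k give the same square):
1²=1, 2²=4, 3²=9, 4²=16, 5²≡8, 6²≡2, 7²≡15, 8²≡13 (mod 17).
So the quadratic residues mod 17 are {1, 2, 4, 8, 9, 13, 15, 16}.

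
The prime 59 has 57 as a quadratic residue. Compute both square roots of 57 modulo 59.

23, 36

Since 59 ≡ 3 (mod 4), a square root of 57 is 57^((59+1)/4) = 57^15 mod 59.
Repeated squaring: 57^2≡4, 57^4≡16, 57^8≡20 (mod 59).
57^15 = 57^(8+4+2+1) ≡ 36 (mod 59).
Check: 36² = 1296 ≡ 57 (mod 59). The two roots are 23 and 36.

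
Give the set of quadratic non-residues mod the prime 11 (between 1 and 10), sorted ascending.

Square k = 1,…,5 (k and 11−k give the same square):
1²=1, 2²=4, 3²=9, 4²≡5, 5²≡3 (mod 11).
The residues are {1, 3, 4, 5, 9}; the non-residues are the remaining 5 nonzero classes.

2,6,7,8,10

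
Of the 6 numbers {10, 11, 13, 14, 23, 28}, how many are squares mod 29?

(10/29) = -1 → non-residue.
(11/29) = -1 → non-residue.
(13/29) = +1 → QR.
(14/29) = -1 → non-residue.
(23/29) = +1 → QR.
(28/29) = +1 → QR.
Total quadratic residues among the 6: 3.

3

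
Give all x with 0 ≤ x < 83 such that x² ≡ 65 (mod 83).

Since 83 ≡ 3 (mod 4), a square root of 65 is 65^((83+1)/4) = 65^21 mod 83.
Repeated squaring: 65^2≡75, 65^4≡64, 65^8≡29, 65^16≡11 (mod 83).
65^21 = 65^(16+4+1) ≡ 27 (mod 83).
Check: 27² = 729 ≡ 65 (mod 83). The two roots are 27 and 56.

27, 56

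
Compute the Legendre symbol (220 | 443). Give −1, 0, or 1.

Pull out 2^2: since 443 ≡ 3 (mod 8), (2/443) = -1, so (2/443)^2 = +1.
Reciprocity: 55 ≡ 3 and 443 ≡ 3 (mod 4), so (55/443) = −(443/55).
Reduce top mod 55: now compute (3/55).
Reciprocity: 3 ≡ 3 and 55 ≡ 3 (mod 4), so (3/55) = −(55/3).
Reduce top mod 3: now compute (1/3).
Reached (1/3) = 1. Collecting the sign flips along the way, the symbol is +1.

1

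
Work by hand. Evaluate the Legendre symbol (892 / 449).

-1

First reduce: 892 ≡ 443 (mod 449).
Reciprocity: 443 ≡ 3 and 449 ≡ 1 (mod 4), so (443/449) = +(449/443).
Reduce top mod 443: now compute (6/443).
Pull out 2: since 443 ≡ 3 (mod 8), (2/443) = -1.
Reciprocity: 3 ≡ 3 and 443 ≡ 3 (mod 4), so (3/443) = −(443/3).
Reduce top mod 3: now compute (2/3).
Pull out 2: since 3 ≡ 3 (mod 8), (2/3) = -1.
Reached (1/3) = 1. Collecting the sign flips along the way, the symbol is -1.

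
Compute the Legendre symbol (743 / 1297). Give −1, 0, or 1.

Reciprocity: 743 ≡ 3 and 1297 ≡ 1 (mod 4), so (743/1297) = +(1297/743).
Reduce top mod 743: now compute (554/743).
Pull out 2: since 743 ≡ 7 (mod 8), (2/743) = +1.
Reciprocity: 277 ≡ 1 and 743 ≡ 3 (mod 4), so (277/743) = +(743/277).
Reduce top mod 277: now compute (189/277).
Reciprocity: 189 ≡ 1 and 277 ≡ 1 (mod 4), so (189/277) = +(277/189).
Reduce top mod 189: now compute (88/189).
Pull out 2^3: since 189 ≡ 5 (mod 8), (2/189) = -1, so (2/189)^3 = -1.
Reciprocity: 11 ≡ 3 and 189 ≡ 1 (mod 4), so (11/189) = +(189/11).
Reduce top mod 11: now compute (2/11).
Pull out 2: since 11 ≡ 3 (mod 8), (2/11) = -1.
Reached (1/11) = 1. Collecting the sign flips along the way, the symbol is +1.

1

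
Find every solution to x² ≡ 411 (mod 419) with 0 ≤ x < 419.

Since 419 ≡ 3 (mod 4), a square root of 411 is 411^((419+1)/4) = 411^105 mod 419.
Repeated squaring: 411^2≡64, 411^4≡325, 411^8≡37, 411^16≡112, 411^32≡393, 411^64≡257 (mod 419).
411^105 = 411^(64+32+8+1) ≡ 192 (mod 419).
Check: 192² = 36864 ≡ 411 (mod 419). The two roots are 192 and 227.

192, 227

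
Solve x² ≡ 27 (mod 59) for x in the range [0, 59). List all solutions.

Since 59 ≡ 3 (mod 4), a square root of 27 is 27^((59+1)/4) = 27^15 mod 59.
Repeated squaring: 27^2≡21, 27^4≡28, 27^8≡17 (mod 59).
27^15 = 27^(8+4+2+1) ≡ 26 (mod 59).
Check: 26² = 676 ≡ 27 (mod 59). The two roots are 26 and 33.

26, 33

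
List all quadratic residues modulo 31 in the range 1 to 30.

1,2,4,5,7,8,9,10,14,16,18,19,20,25,28

Square k = 1,…,15 (k and 31−k give the same square):
1²=1, 2²=4, 3²=9, 4²=16, 5²=25, 6²≡5, 7²≡18, 8²≡2, 9²≡19, 10²≡7, 11²≡28, 12²≡20, 13²≡14, 14²≡10, 15²≡8 (mod 31).
So the quadratic residues mod 31 are {1, 2, 4, 5, 7, 8, 9, 10, 14, 16, 18, 19, 20, 25, 28}.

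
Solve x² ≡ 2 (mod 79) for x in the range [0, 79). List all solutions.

9, 70

Since 79 ≡ 3 (mod 4), a square root of 2 is 2^((79+1)/4) = 2^20 mod 79.
Repeated squaring: 2^2≡4, 2^4≡16, 2^8≡19, 2^16≡45 (mod 79).
2^20 = 2^(16+4) ≡ 9 (mod 79).
Check: 9² = 81 ≡ 2 (mod 79). The two roots are 9 and 70.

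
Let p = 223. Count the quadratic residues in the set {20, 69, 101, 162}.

3

(20/223) = -1 → non-residue.
(69/223) = +1 → QR.
(101/223) = +1 → QR.
(162/223) = +1 → QR.
Total quadratic residues among the 4: 3.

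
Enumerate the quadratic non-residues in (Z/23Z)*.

Square k = 1,…,11 (k and 23−k give the same square):
1²=1, 2²=4, 3²=9, 4²=16, 5²≡2, 6²≡13, 7²≡3, 8²≡18, 9²≡12, 10²≡8, 11²≡6 (mod 23).
The residues are {1, 2, 3, 4, 6, 8, 9, 12, 13, 16, 18}; the non-residues are the remaining 11 nonzero classes.

5 7 10 11 14 15 17 19 20 21 22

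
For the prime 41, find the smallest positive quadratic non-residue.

3

(2/41) = +1, so 2 is a residue.
(3/41) = −1, so 3 is the smallest positive non-residue mod 41.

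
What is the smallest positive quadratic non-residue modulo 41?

3

(2/41) = +1, so 2 is a residue.
(3/41) = −1, so 3 is the smallest positive non-residue mod 41.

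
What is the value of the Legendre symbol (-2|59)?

First reduce: -2 ≡ 57 (mod 59).
Reciprocity: 57 ≡ 1 and 59 ≡ 3 (mod 4), so (57/59) = +(59/57).
Reduce top mod 57: now compute (2/57).
Pull out 2: since 57 ≡ 1 (mod 8), (2/57) = +1.
Reached (1/57) = 1. Collecting the sign flips along the way, the symbol is +1.

1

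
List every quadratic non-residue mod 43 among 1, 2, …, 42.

Square k = 1,…,21 (k and 43−k give the same square):
1²=1, 2²=4, 3²=9, 4²=16, 5²=25, 6²=36, 7²≡6, 8²≡21, 9²≡38, 10²≡14, 11²≡35, 12²≡15, 13²≡40, 14²≡24, 15²≡10, 16²≡41, 17²≡31, 18²≡23, 19²≡17, 20²≡13, 21²≡11 (mod 43).
The residues are {1, 4, 6, 9, 10, 11, 13, 14, 15, 16, 17, 21, 23, 24, 25, 31, 35, 36, 38, 40, 41}; the non-residues are the remaining 21 nonzero classes.

2,3,5,7,8,12,18,19,20,22,26,27,28,29,30,32,33,34,37,39,42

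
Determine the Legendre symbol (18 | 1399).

Pull out 2: since 1399 ≡ 7 (mod 8), (2/1399) = +1.
Reciprocity: 9 ≡ 1 and 1399 ≡ 3 (mod 4), so (9/1399) = +(1399/9).
Reduce top mod 9: now compute (4/9).
Pull out 2^2: since 9 ≡ 1 (mod 8), (2/9) = +1, so (2/9)^2 = +1.
Reached (1/9) = 1. Collecting the sign flips along the way, the symbol is +1.

1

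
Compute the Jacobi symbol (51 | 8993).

Reciprocity: 51 ≡ 3 and 8993 ≡ 1 (mod 4), so (51/8993) = +(8993/51).
Reduce top mod 51: now compute (17/51).
Reciprocity: 17 ≡ 1 and 51 ≡ 3 (mod 4), so (17/51) = +(51/17).
Reduce top mod 17: now compute (0/17).
Top reduces to 0: gcd > 1, so the symbol is 0.

0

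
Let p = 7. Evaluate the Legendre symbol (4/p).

Pull out 2^2: since 7 ≡ 7 (mod 8), (2/7) = +1, so (2/7)^2 = +1.
Reached (1/7) = 1. Collecting the sign flips along the way, the symbol is +1.

1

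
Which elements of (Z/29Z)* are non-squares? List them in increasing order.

Square k = 1,…,14 (k and 29−k give the same square):
1²=1, 2²=4, 3²=9, 4²=16, 5²=25, 6²≡7, 7²≡20, 8²≡6, 9²≡23, 10²≡13, 11²≡5, 12²≡28, 13²≡24, 14²≡22 (mod 29).
The residues are {1, 4, 5, 6, 7, 9, 13, 16, 20, 22, 23, 24, 25, 28}; the non-residues are the remaining 14 nonzero classes.

2, 3, 8, 10, 11, 12, 14, 15, 17, 18, 19, 21, 26, 27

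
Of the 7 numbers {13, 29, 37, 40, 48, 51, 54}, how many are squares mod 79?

(13/79) = +1 → QR.
(29/79) = -1 → non-residue.
(37/79) = -1 → non-residue.
(40/79) = +1 → QR.
(48/79) = -1 → non-residue.
(51/79) = +1 → QR.
(54/79) = -1 → non-residue.
Total quadratic residues among the 7: 3.

3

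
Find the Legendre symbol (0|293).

0

Top reduces to 0: gcd > 1, so the symbol is 0.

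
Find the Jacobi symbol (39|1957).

-1

Reciprocity: 39 ≡ 3 and 1957 ≡ 1 (mod 4), so (39/1957) = +(1957/39).
Reduce top mod 39: now compute (7/39).
Reciprocity: 7 ≡ 3 and 39 ≡ 3 (mod 4), so (7/39) = −(39/7).
Reduce top mod 7: now compute (4/7).
Pull out 2^2: since 7 ≡ 7 (mod 8), (2/7) = +1, so (2/7)^2 = +1.
Reached (1/7) = 1. Collecting the sign flips along the way, the symbol is -1.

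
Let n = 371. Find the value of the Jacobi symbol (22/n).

Pull out 2: since 371 ≡ 3 (mod 8), (2/371) = -1.
Reciprocity: 11 ≡ 3 and 371 ≡ 3 (mod 4), so (11/371) = −(371/11).
Reduce top mod 11: now compute (8/11).
Pull out 2^3: since 11 ≡ 3 (mod 8), (2/11) = -1, so (2/11)^3 = -1.
Reached (1/11) = 1. Collecting the sign flips along the way, the symbol is -1.

-1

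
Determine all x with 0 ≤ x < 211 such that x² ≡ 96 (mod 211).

27, 184

Since 211 ≡ 3 (mod 4), a square root of 96 is 96^((211+1)/4) = 96^53 mod 211.
Repeated squaring: 96^2≡143, 96^4≡193, 96^8≡113, 96^16≡109, 96^32≡65 (mod 211).
96^53 = 96^(32+16+4+1) ≡ 184 (mod 211).
Check: 184² = 33856 ≡ 96 (mod 211). The two roots are 27 and 184.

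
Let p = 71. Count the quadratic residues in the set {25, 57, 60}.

3

(25/71) = +1 → QR.
(57/71) = +1 → QR.
(60/71) = +1 → QR.
Total quadratic residues among the 3: 3.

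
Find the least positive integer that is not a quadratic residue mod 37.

2

(2/37) = −1, so 2 is the smallest positive non-residue mod 37.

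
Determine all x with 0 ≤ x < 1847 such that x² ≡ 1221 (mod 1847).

Since 1847 ≡ 3 (mod 4), a square root of 1221 is 1221^((1847+1)/4) = 1221^462 mod 1847.
Repeated squaring: 1221^2≡312, 1221^4≡1300, 1221^8≡1842, 1221^16≡25, 1221^32≡625, 1221^64≡908, 1221^128≡702, 1221^256≡1502 (mod 1847).
1221^462 = 1221^(256+128+64+8+4+2) ≡ 1352 (mod 1847).
Check: 1352² = 1827904 ≡ 1221 (mod 1847). The two roots are 495 and 1352.

495, 1352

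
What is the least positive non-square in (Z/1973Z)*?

2

(2/1973) = −1, so 2 is the smallest positive non-residue mod 1973.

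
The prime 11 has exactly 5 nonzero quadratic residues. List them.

Square k = 1,…,5 (k and 11−k give the same square):
1²=1, 2²=4, 3²=9, 4²≡5, 5²≡3 (mod 11).
So the quadratic residues mod 11 are {1, 3, 4, 5, 9}.

1,3,4,5,9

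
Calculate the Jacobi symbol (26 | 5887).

-1

Pull out 2: since 5887 ≡ 7 (mod 8), (2/5887) = +1.
Reciprocity: 13 ≡ 1 and 5887 ≡ 3 (mod 4), so (13/5887) = +(5887/13).
Reduce top mod 13: now compute (11/13).
Reciprocity: 11 ≡ 3 and 13 ≡ 1 (mod 4), so (11/13) = +(13/11).
Reduce top mod 11: now compute (2/11).
Pull out 2: since 11 ≡ 3 (mod 8), (2/11) = -1.
Reached (1/11) = 1. Collecting the sign flips along the way, the symbol is -1.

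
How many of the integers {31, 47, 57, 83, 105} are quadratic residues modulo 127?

2

(31/127) = +1 → QR.
(47/127) = +1 → QR.
(57/127) = -1 → non-residue.
(83/127) = -1 → non-residue.
(105/127) = -1 → non-residue.
Total quadratic residues among the 5: 2.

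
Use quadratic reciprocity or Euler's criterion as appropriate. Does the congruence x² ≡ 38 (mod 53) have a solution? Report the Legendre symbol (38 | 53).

Pull out 2: since 53 ≡ 5 (mod 8), (2/53) = -1.
Reciprocity: 19 ≡ 3 and 53 ≡ 1 (mod 4), so (19/53) = +(53/19).
Reduce top mod 19: now compute (15/19).
Reciprocity: 15 ≡ 3 and 19 ≡ 3 (mod 4), so (15/19) = −(19/15).
Reduce top mod 15: now compute (4/15).
Pull out 2^2: since 15 ≡ 7 (mod 8), (2/15) = +1, so (2/15)^2 = +1.
Reached (1/15) = 1. Collecting the sign flips along the way, the symbol is +1.

1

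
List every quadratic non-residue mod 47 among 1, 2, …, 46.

5, 10, 11, 13, 15, 19, 20, 22, 23, 26, 29, 30, 31, 33, 35, 38, 39, 40, 41, 43, 44, 45, 46

Square k = 1,…,23 (k and 47−k give the same square):
1²=1, 2²=4, 3²=9, 4²=16, 5²=25, 6²=36, 7²≡2, 8²≡17, 9²≡34, 10²≡6, 11²≡27, 12²≡3, 13²≡28, 14²≡8, 15²≡37, 16²≡21, 17²≡7, 18²≡42, 19²≡32, 20²≡24, 21²≡18, 22²≡14, 23²≡12 (mod 47).
The residues are {1, 2, 3, 4, 6, 7, 8, 9, 12, 14, 16, 17, 18, 21, 24, 25, 27, 28, 32, 34, 36, 37, 42}; the non-residues are the remaining 23 nonzero classes.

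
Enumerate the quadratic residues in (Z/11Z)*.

Square k = 1,…,5 (k and 11−k give the same square):
1²=1, 2²=4, 3²=9, 4²≡5, 5²≡3 (mod 11).
So the quadratic residues mod 11 are {1, 3, 4, 5, 9}.

1 3 4 5 9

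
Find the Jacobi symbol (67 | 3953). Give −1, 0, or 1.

Reciprocity: 67 ≡ 3 and 3953 ≡ 1 (mod 4), so (67/3953) = +(3953/67).
Reduce top mod 67: now compute (0/67).
Top reduces to 0: gcd > 1, so the symbol is 0.

0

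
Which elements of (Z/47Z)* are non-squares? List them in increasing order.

Square k = 1,…,23 (k and 47−k give the same square):
1²=1, 2²=4, 3²=9, 4²=16, 5²=25, 6²=36, 7²≡2, 8²≡17, 9²≡34, 10²≡6, 11²≡27, 12²≡3, 13²≡28, 14²≡8, 15²≡37, 16²≡21, 17²≡7, 18²≡42, 19²≡32, 20²≡24, 21²≡18, 22²≡14, 23²≡12 (mod 47).
The residues are {1, 2, 3, 4, 6, 7, 8, 9, 12, 14, 16, 17, 18, 21, 24, 25, 27, 28, 32, 34, 36, 37, 42}; the non-residues are the remaining 23 nonzero classes.

5, 10, 11, 13, 15, 19, 20, 22, 23, 26, 29, 30, 31, 33, 35, 38, 39, 40, 41, 43, 44, 45, 46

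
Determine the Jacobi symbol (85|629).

0

Reciprocity: 85 ≡ 1 and 629 ≡ 1 (mod 4), so (85/629) = +(629/85).
Reduce top mod 85: now compute (34/85).
Pull out 2: since 85 ≡ 5 (mod 8), (2/85) = -1.
Reciprocity: 17 ≡ 1 and 85 ≡ 1 (mod 4), so (17/85) = +(85/17).
Reduce top mod 17: now compute (0/17).
Top reduces to 0: gcd > 1, so the symbol is 0.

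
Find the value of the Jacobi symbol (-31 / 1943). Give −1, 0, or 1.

-1

First reduce: -31 ≡ 1912 (mod 1943).
Pull out 2^3: since 1943 ≡ 7 (mod 8), (2/1943) = +1, so (2/1943)^3 = +1.
Reciprocity: 239 ≡ 3 and 1943 ≡ 3 (mod 4), so (239/1943) = −(1943/239).
Reduce top mod 239: now compute (31/239).
Reciprocity: 31 ≡ 3 and 239 ≡ 3 (mod 4), so (31/239) = −(239/31).
Reduce top mod 31: now compute (22/31).
Pull out 2: since 31 ≡ 7 (mod 8), (2/31) = +1.
Reciprocity: 11 ≡ 3 and 31 ≡ 3 (mod 4), so (11/31) = −(31/11).
Reduce top mod 11: now compute (9/11).
Reciprocity: 9 ≡ 1 and 11 ≡ 3 (mod 4), so (9/11) = +(11/9).
Reduce top mod 9: now compute (2/9).
Pull out 2: since 9 ≡ 1 (mod 8), (2/9) = +1.
Reached (1/9) = 1. Collecting the sign flips along the way, the symbol is -1.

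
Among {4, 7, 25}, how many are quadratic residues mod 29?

(4/29) = +1 → QR.
(7/29) = +1 → QR.
(25/29) = +1 → QR.
Total quadratic residues among the 3: 3.

3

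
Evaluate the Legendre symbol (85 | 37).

1

Euler's criterion: (85/37) ≡ 11^18 (mod 37).
11^2 ≡ 10 (mod 37)
11^4 ≡ 26 (mod 37)
11^8 ≡ 10 (mod 37)
11^16 ≡ 26 (mod 37)
11^18 = 11^(16+2) ≡ 1 (mod 37).
Result is 1, so (85/37) = 1.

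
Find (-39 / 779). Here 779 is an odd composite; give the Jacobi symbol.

-1

First reduce: -39 ≡ 740 (mod 779).
Pull out 2^2: since 779 ≡ 3 (mod 8), (2/779) = -1, so (2/779)^2 = +1.
Reciprocity: 185 ≡ 1 and 779 ≡ 3 (mod 4), so (185/779) = +(779/185).
Reduce top mod 185: now compute (39/185).
Reciprocity: 39 ≡ 3 and 185 ≡ 1 (mod 4), so (39/185) = +(185/39).
Reduce top mod 39: now compute (29/39).
Reciprocity: 29 ≡ 1 and 39 ≡ 3 (mod 4), so (29/39) = +(39/29).
Reduce top mod 29: now compute (10/29).
Pull out 2: since 29 ≡ 5 (mod 8), (2/29) = -1.
Reciprocity: 5 ≡ 1 and 29 ≡ 1 (mod 4), so (5/29) = +(29/5).
Reduce top mod 5: now compute (4/5).
Pull out 2^2: since 5 ≡ 5 (mod 8), (2/5) = -1, so (2/5)^2 = +1.
Reached (1/5) = 1. Collecting the sign flips along the way, the symbol is -1.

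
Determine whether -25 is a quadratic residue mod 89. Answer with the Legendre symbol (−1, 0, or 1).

1

First reduce: -25 ≡ 64 (mod 89).
Pull out 2^6: since 89 ≡ 1 (mod 8), (2/89) = +1, so (2/89)^6 = +1.
Reached (1/89) = 1. Collecting the sign flips along the way, the symbol is +1.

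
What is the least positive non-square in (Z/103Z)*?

3

(2/103) = +1, so 2 is a residue.
(3/103) = −1, so 3 is the smallest positive non-residue mod 103.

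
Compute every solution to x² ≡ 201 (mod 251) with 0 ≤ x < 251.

Since 251 ≡ 3 (mod 4), a square root of 201 is 201^((251+1)/4) = 201^63 mod 251.
Repeated squaring: 201^2≡241, 201^4≡100, 201^8≡211, 201^16≡94, 201^32≡51 (mod 251).
201^63 = 201^(32+16+8+4+2+1) ≡ 204 (mod 251).
Check: 204² = 41616 ≡ 201 (mod 251). The two roots are 47 and 204.

47, 204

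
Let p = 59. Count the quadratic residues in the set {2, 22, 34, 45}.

(2/59) = -1 → non-residue.
(22/59) = +1 → QR.
(34/59) = -1 → non-residue.
(45/59) = +1 → QR.
Total quadratic residues among the 4: 2.

2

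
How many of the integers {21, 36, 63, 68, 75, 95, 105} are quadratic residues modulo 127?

3

(21/127) = +1 → QR.
(36/127) = +1 → QR.
(63/127) = -1 → non-residue.
(68/127) = +1 → QR.
(75/127) = -1 → non-residue.
(95/127) = -1 → non-residue.
(105/127) = -1 → non-residue.
Total quadratic residues among the 7: 3.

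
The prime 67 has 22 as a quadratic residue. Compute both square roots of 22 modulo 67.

25, 42

Since 67 ≡ 3 (mod 4), a square root of 22 is 22^((67+1)/4) = 22^17 mod 67.
Repeated squaring: 22^2≡15, 22^4≡24, 22^8≡40, 22^16≡59 (mod 67).
22^17 = 22^(16+1) ≡ 25 (mod 67).
Check: 25² = 625 ≡ 22 (mod 67). The two roots are 25 and 42.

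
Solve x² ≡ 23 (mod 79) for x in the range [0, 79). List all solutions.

Since 79 ≡ 3 (mod 4), a square root of 23 is 23^((79+1)/4) = 23^20 mod 79.
Repeated squaring: 23^2≡55, 23^4≡23, 23^8≡55, 23^16≡23 (mod 79).
23^20 = 23^(16+4) ≡ 55 (mod 79).
Check: 55² = 3025 ≡ 23 (mod 79). The two roots are 24 and 55.

24, 55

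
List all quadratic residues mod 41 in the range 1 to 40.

1, 2, 4, 5, 8, 9, 10, 16, 18, 20, 21, 23, 25, 31, 32, 33, 36, 37, 39, 40

Square k = 1,…,20 (k and 41−k give the same square):
1²=1, 2²=4, 3²=9, 4²=16, 5²=25, 6²=36, 7²≡8, 8²≡23, 9²≡40, 10²≡18, 11²≡39, 12²≡21, 13²≡5, 14²≡32, 15²≡20, 16²≡10, 17²≡2, 18²≡37, 19²≡33, 20²≡31 (mod 41).
So the quadratic residues mod 41 are {1, 2, 4, 5, 8, 9, 10, 16, 18, 20, 21, 23, 25, 31, 32, 33, 36, 37, 39, 40}.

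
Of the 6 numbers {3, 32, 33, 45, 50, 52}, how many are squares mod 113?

(3/113) = -1 → non-residue.
(32/113) = +1 → QR.
(33/113) = -1 → non-residue.
(45/113) = -1 → non-residue.
(50/113) = +1 → QR.
(52/113) = +1 → QR.
Total quadratic residues among the 6: 3.

3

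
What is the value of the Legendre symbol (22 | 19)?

Euler's criterion: (22/19) ≡ 3^9 (mod 19).
3^2 ≡ 9 (mod 19)
3^4 ≡ 5 (mod 19)
3^8 ≡ 6 (mod 19)
3^9 = 3^(8+1) ≡ 18 (mod 19).
Result is 18 ≡ −1, so (22/19) = −1.

-1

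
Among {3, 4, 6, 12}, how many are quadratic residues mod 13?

3

(3/13) = +1 → QR.
(4/13) = +1 → QR.
(6/13) = -1 → non-residue.
(12/13) = +1 → QR.
Total quadratic residues among the 4: 3.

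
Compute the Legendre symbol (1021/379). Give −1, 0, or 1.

1

First reduce: 1021 ≡ 263 (mod 379).
Reciprocity: 263 ≡ 3 and 379 ≡ 3 (mod 4), so (263/379) = −(379/263).
Reduce top mod 263: now compute (116/263).
Pull out 2^2: since 263 ≡ 7 (mod 8), (2/263) = +1, so (2/263)^2 = +1.
Reciprocity: 29 ≡ 1 and 263 ≡ 3 (mod 4), so (29/263) = +(263/29).
Reduce top mod 29: now compute (2/29).
Pull out 2: since 29 ≡ 5 (mod 8), (2/29) = -1.
Reached (1/29) = 1. Collecting the sign flips along the way, the symbol is +1.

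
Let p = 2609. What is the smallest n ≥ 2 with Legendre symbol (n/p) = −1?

(2/2609) = +1, so 2 is a residue.
(3/2609) = −1, so 3 is the smallest positive non-residue mod 2609.

3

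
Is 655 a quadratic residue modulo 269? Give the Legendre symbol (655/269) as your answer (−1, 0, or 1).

First reduce: 655 ≡ 117 (mod 269).
Reciprocity: 117 ≡ 1 and 269 ≡ 1 (mod 4), so (117/269) = +(269/117).
Reduce top mod 117: now compute (35/117).
Reciprocity: 35 ≡ 3 and 117 ≡ 1 (mod 4), so (35/117) = +(117/35).
Reduce top mod 35: now compute (12/35).
Pull out 2^2: since 35 ≡ 3 (mod 8), (2/35) = -1, so (2/35)^2 = +1.
Reciprocity: 3 ≡ 3 and 35 ≡ 3 (mod 4), so (3/35) = −(35/3).
Reduce top mod 3: now compute (2/3).
Pull out 2: since 3 ≡ 3 (mod 8), (2/3) = -1.
Reached (1/3) = 1. Collecting the sign flips along the way, the symbol is +1.

1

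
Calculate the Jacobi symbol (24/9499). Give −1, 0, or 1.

Pull out 2^3: since 9499 ≡ 3 (mod 8), (2/9499) = -1, so (2/9499)^3 = -1.
Reciprocity: 3 ≡ 3 and 9499 ≡ 3 (mod 4), so (3/9499) = −(9499/3).
Reduce top mod 3: now compute (1/3).
Reached (1/3) = 1. Collecting the sign flips along the way, the symbol is +1.

1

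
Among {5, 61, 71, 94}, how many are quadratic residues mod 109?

(5/109) = +1 → QR.
(61/109) = +1 → QR.
(71/109) = +1 → QR.
(94/109) = +1 → QR.
Total quadratic residues among the 4: 4.

4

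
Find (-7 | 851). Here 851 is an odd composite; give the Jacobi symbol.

1

First reduce: -7 ≡ 844 (mod 851).
Pull out 2^2: since 851 ≡ 3 (mod 8), (2/851) = -1, so (2/851)^2 = +1.
Reciprocity: 211 ≡ 3 and 851 ≡ 3 (mod 4), so (211/851) = −(851/211).
Reduce top mod 211: now compute (7/211).
Reciprocity: 7 ≡ 3 and 211 ≡ 3 (mod 4), so (7/211) = −(211/7).
Reduce top mod 7: now compute (1/7).
Reached (1/7) = 1. Collecting the sign flips along the way, the symbol is +1.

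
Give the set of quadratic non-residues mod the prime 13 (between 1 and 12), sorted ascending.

Square k = 1,…,6 (k and 13−k give the same square):
1²=1, 2²=4, 3²=9, 4²≡3, 5²≡12, 6²≡10 (mod 13).
The residues are {1, 3, 4, 9, 10, 12}; the non-residues are the remaining 6 nonzero classes.

2, 5, 6, 7, 8, 11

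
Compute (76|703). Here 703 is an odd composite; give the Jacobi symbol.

Pull out 2^2: since 703 ≡ 7 (mod 8), (2/703) = +1, so (2/703)^2 = +1.
Reciprocity: 19 ≡ 3 and 703 ≡ 3 (mod 4), so (19/703) = −(703/19).
Reduce top mod 19: now compute (0/19).
Top reduces to 0: gcd > 1, so the symbol is 0.

0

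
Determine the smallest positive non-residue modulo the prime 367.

(2/367) = +1, so 2 is a residue.
(3/367) = −1, so 3 is the smallest positive non-residue mod 367.

3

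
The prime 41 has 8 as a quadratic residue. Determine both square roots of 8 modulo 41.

41 ≡ 1 (mod 4), so we find a root by search.
Trying successive values, 7² = 49 ≡ 8 (mod 41). The other root is 41 − 7 = 34.

7, 34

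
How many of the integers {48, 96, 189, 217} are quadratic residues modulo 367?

(48/367) = -1 → non-residue.
(96/367) = -1 → non-residue.
(189/367) = -1 → non-residue.
(217/367) = +1 → QR.
Total quadratic residues among the 4: 1.

1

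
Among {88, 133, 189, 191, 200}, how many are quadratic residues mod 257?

4

(88/257) = +1 → QR.
(133/257) = +1 → QR.
(189/257) = +1 → QR.
(191/257) = -1 → non-residue.
(200/257) = +1 → QR.
Total quadratic residues among the 5: 4.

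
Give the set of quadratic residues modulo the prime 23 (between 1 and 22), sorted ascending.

Square k = 1,…,11 (k and 23−k give the same square):
1²=1, 2²=4, 3²=9, 4²=16, 5²≡2, 6²≡13, 7²≡3, 8²≡18, 9²≡12, 10²≡8, 11²≡6 (mod 23).
So the quadratic residues mod 23 are {1, 2, 3, 4, 6, 8, 9, 12, 13, 16, 18}.

1, 2, 3, 4, 6, 8, 9, 12, 13, 16, 18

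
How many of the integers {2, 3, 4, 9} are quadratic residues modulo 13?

(2/13) = -1 → non-residue.
(3/13) = +1 → QR.
(4/13) = +1 → QR.
(9/13) = +1 → QR.
Total quadratic residues among the 4: 3.

3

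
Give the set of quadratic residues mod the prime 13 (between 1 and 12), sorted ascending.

1 3 4 9 10 12

Square k = 1,…,6 (k and 13−k give the same square):
1²=1, 2²=4, 3²=9, 4²≡3, 5²≡12, 6²≡10 (mod 13).
So the quadratic residues mod 13 are {1, 3, 4, 9, 10, 12}.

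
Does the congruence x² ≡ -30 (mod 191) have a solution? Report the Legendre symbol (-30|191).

Euler's criterion: (-30/191) ≡ 161^95 (mod 191).
161^2 ≡ 136 (mod 191)
161^4 ≡ 160 (mod 191)
161^8 ≡ 6 (mod 191)
161^16 ≡ 36 (mod 191)
161^32 ≡ 150 (mod 191)
161^64 ≡ 153 (mod 191)
161^95 = 161^(64+16+8+4+2+1) ≡ 190 (mod 191).
Result is 190 ≡ −1, so (-30/191) = −1.

-1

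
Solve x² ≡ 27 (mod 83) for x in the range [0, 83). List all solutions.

Since 83 ≡ 3 (mod 4), a square root of 27 is 27^((83+1)/4) = 27^21 mod 83.
Repeated squaring: 27^2≡65, 27^4≡75, 27^8≡64, 27^16≡29 (mod 83).
27^21 = 27^(16+4+1) ≡ 44 (mod 83).
Check: 44² = 1936 ≡ 27 (mod 83). The two roots are 39 and 44.

39, 44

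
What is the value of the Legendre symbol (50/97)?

Euler's criterion: (50/97) ≡ 50^48 (mod 97).
50^2 ≡ 75 (mod 97)
50^4 ≡ 96 (mod 97)
50^8 ≡ 1 (mod 97)
50^16 ≡ 1 (mod 97)
50^32 ≡ 1 (mod 97)
50^48 = 50^(32+16) ≡ 1 (mod 97).
Result is 1, so (50/97) = 1.

1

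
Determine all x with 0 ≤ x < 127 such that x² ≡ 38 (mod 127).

Since 127 ≡ 3 (mod 4), a square root of 38 is 38^((127+1)/4) = 38^32 mod 127.
Repeated squaring: 38^2≡47, 38^4≡50, 38^8≡87, 38^16≡76, 38^32≡61 (mod 127).
38^32 = 38^(32) ≡ 61 (mod 127).
Check: 61² = 3721 ≡ 38 (mod 127). The two roots are 61 and 66.

61, 66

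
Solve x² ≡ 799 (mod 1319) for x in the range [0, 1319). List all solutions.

Since 1319 ≡ 3 (mod 4), a square root of 799 is 799^((1319+1)/4) = 799^330 mod 1319.
Repeated squaring: 799^2≡5, 799^4≡25, 799^8≡625, 799^16≡201, 799^32≡831, 799^64≡724, 799^128≡533, 799^256≡504 (mod 1319).
799^330 = 799^(256+64+8+2) ≡ 758 (mod 1319).
Check: 758² = 574564 ≡ 799 (mod 1319). The two roots are 561 and 758.

561, 758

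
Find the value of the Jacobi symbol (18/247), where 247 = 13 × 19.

Pull out 2: since 247 ≡ 7 (mod 8), (2/247) = +1.
Reciprocity: 9 ≡ 1 and 247 ≡ 3 (mod 4), so (9/247) = +(247/9).
Reduce top mod 9: now compute (4/9).
Pull out 2^2: since 9 ≡ 1 (mod 8), (2/9) = +1, so (2/9)^2 = +1.
Reached (1/9) = 1. Collecting the sign flips along the way, the symbol is +1.

1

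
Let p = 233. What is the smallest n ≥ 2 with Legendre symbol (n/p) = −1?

3

(2/233) = +1, so 2 is a residue.
(3/233) = −1, so 3 is the smallest positive non-residue mod 233.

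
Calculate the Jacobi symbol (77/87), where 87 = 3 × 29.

Reciprocity: 77 ≡ 1 and 87 ≡ 3 (mod 4), so (77/87) = +(87/77).
Reduce top mod 77: now compute (10/77).
Pull out 2: since 77 ≡ 5 (mod 8), (2/77) = -1.
Reciprocity: 5 ≡ 1 and 77 ≡ 1 (mod 4), so (5/77) = +(77/5).
Reduce top mod 5: now compute (2/5).
Pull out 2: since 5 ≡ 5 (mod 8), (2/5) = -1.
Reached (1/5) = 1. Collecting the sign flips along the way, the symbol is +1.

1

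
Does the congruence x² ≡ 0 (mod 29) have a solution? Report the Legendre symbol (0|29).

Top reduces to 0: gcd > 1, so the symbol is 0.

0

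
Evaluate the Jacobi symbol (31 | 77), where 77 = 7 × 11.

Reciprocity: 31 ≡ 3 and 77 ≡ 1 (mod 4), so (31/77) = +(77/31).
Reduce top mod 31: now compute (15/31).
Reciprocity: 15 ≡ 3 and 31 ≡ 3 (mod 4), so (15/31) = −(31/15).
Reduce top mod 15: now compute (1/15).
Reached (1/15) = 1. Collecting the sign flips along the way, the symbol is -1.

-1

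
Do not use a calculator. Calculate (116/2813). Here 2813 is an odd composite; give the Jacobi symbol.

Pull out 2^2: since 2813 ≡ 5 (mod 8), (2/2813) = -1, so (2/2813)^2 = +1.
Reciprocity: 29 ≡ 1 and 2813 ≡ 1 (mod 4), so (29/2813) = +(2813/29).
Reduce top mod 29: now compute (0/29).
Top reduces to 0: gcd > 1, so the symbol is 0.

0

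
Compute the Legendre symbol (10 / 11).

-1

Pull out 2: since 11 ≡ 3 (mod 8), (2/11) = -1.
Reciprocity: 5 ≡ 1 and 11 ≡ 3 (mod 4), so (5/11) = +(11/5).
Reduce top mod 5: now compute (1/5).
Reached (1/5) = 1. Collecting the sign flips along the way, the symbol is -1.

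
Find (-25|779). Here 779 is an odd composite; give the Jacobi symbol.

First reduce: -25 ≡ 754 (mod 779).
Pull out 2: since 779 ≡ 3 (mod 8), (2/779) = -1.
Reciprocity: 377 ≡ 1 and 779 ≡ 3 (mod 4), so (377/779) = +(779/377).
Reduce top mod 377: now compute (25/377).
Reciprocity: 25 ≡ 1 and 377 ≡ 1 (mod 4), so (25/377) = +(377/25).
Reduce top mod 25: now compute (2/25).
Pull out 2: since 25 ≡ 1 (mod 8), (2/25) = +1.
Reached (1/25) = 1. Collecting the sign flips along the way, the symbol is -1.

-1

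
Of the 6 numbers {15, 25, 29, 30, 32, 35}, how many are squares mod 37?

2

(15/37) = -1 → non-residue.
(25/37) = +1 → QR.
(29/37) = -1 → non-residue.
(30/37) = +1 → QR.
(32/37) = -1 → non-residue.
(35/37) = -1 → non-residue.
Total quadratic residues among the 6: 2.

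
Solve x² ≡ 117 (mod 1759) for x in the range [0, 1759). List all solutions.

Since 1759 ≡ 3 (mod 4), a square root of 117 is 117^((1759+1)/4) = 117^440 mod 1759.
Repeated squaring: 117^2≡1376, 117^4≡692, 117^8≡416, 117^16≡674, 117^32≡454, 117^64≡313, 117^128≡1224, 117^256≡1267 (mod 1759).
117^440 = 117^(256+128+32+16+8) ≡ 989 (mod 1759).
Check: 989² = 978121 ≡ 117 (mod 1759). The two roots are 770 and 989.

770, 989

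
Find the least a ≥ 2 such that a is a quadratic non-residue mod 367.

(2/367) = +1, so 2 is a residue.
(3/367) = −1, so 3 is the smallest positive non-residue mod 367.

3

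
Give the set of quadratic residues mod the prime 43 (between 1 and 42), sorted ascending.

Square k = 1,…,21 (k and 43−k give the same square):
1²=1, 2²=4, 3²=9, 4²=16, 5²=25, 6²=36, 7²≡6, 8²≡21, 9²≡38, 10²≡14, 11²≡35, 12²≡15, 13²≡40, 14²≡24, 15²≡10, 16²≡41, 17²≡31, 18²≡23, 19²≡17, 20²≡13, 21²≡11 (mod 43).
So the quadratic residues mod 43 are {1, 4, 6, 9, 10, 11, 13, 14, 15, 16, 17, 21, 23, 24, 25, 31, 35, 36, 38, 40, 41}.

1 4 6 9 10 11 13 14 15 16 17 21 23 24 25 31 35 36 38 40 41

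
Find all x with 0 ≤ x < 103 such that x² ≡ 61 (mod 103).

24, 79

Since 103 ≡ 3 (mod 4), a square root of 61 is 61^((103+1)/4) = 61^26 mod 103.
Repeated squaring: 61^2≡13, 61^4≡66, 61^8≡30, 61^16≡76 (mod 103).
61^26 = 61^(16+8+2) ≡ 79 (mod 103).
Check: 79² = 6241 ≡ 61 (mod 103). The two roots are 24 and 79.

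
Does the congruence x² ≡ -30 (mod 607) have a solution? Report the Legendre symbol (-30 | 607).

First reduce: -30 ≡ 577 (mod 607).
Reciprocity: 577 ≡ 1 and 607 ≡ 3 (mod 4), so (577/607) = +(607/577).
Reduce top mod 577: now compute (30/577).
Pull out 2: since 577 ≡ 1 (mod 8), (2/577) = +1.
Reciprocity: 15 ≡ 3 and 577 ≡ 1 (mod 4), so (15/577) = +(577/15).
Reduce top mod 15: now compute (7/15).
Reciprocity: 7 ≡ 3 and 15 ≡ 3 (mod 4), so (7/15) = −(15/7).
Reduce top mod 7: now compute (1/7).
Reached (1/7) = 1. Collecting the sign flips along the way, the symbol is -1.

-1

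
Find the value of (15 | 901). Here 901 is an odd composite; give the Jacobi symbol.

Reciprocity: 15 ≡ 3 and 901 ≡ 1 (mod 4), so (15/901) = +(901/15).
Reduce top mod 15: now compute (1/15).
Reached (1/15) = 1. Collecting the sign flips along the way, the symbol is +1.

1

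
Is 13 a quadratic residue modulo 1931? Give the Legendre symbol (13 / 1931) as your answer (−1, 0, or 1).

-1

Reciprocity: 13 ≡ 1 and 1931 ≡ 3 (mod 4), so (13/1931) = +(1931/13).
Reduce top mod 13: now compute (7/13).
Reciprocity: 7 ≡ 3 and 13 ≡ 1 (mod 4), so (7/13) = +(13/7).
Reduce top mod 7: now compute (6/7).
Pull out 2: since 7 ≡ 7 (mod 8), (2/7) = +1.
Reciprocity: 3 ≡ 3 and 7 ≡ 3 (mod 4), so (3/7) = −(7/3).
Reduce top mod 3: now compute (1/3).
Reached (1/3) = 1. Collecting the sign flips along the way, the symbol is -1.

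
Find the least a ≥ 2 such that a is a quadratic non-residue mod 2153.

(2/2153) = +1, so 2 is a residue.
(3/2153) = −1, so 3 is the smallest positive non-residue mod 2153.

3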